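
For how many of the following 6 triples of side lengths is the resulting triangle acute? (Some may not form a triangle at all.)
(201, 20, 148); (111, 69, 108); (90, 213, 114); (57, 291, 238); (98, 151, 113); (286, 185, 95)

(201,20,148): 20+148 ≤ 201, not a triangle
(111,69,108): 69²+108² = 16425 > 12321 = 111² → acute
(90,213,114): 90+114 ≤ 213, not a triangle
(57,291,238): 57²+238² = 59893 < 84681 = 291² → obtuse
(98,151,113): 98²+113² = 22373 < 22801 = 151² → obtuse
(286,185,95): 95+185 ≤ 286, not a triangle
1 of the 6 is acute.

1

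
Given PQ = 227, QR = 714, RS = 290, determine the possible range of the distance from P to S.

The maximum is all hops collinear in one direction: 227 + 714 + 290 = 1231.
The longest hop is 714; the others sum to 517. Folding the others back against it leaves at least 714 − 517 = 197.

197 ≤ PS ≤ 1231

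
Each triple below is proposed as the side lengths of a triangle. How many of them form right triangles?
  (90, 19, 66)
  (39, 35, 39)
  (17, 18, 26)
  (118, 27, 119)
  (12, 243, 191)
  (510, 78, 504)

(90,19,66): 19+66 ≤ 90, not a triangle
(39,35,39): 35²+39² = 2746 > 1521 = 39² → acute
(17,18,26): 17²+18² = 613 < 676 = 26² → obtuse
(118,27,119): 27²+118² = 14653 > 14161 = 119² → acute
(12,243,191): 12+191 ≤ 243, not a triangle
(510,78,504): 78²+504² = 260100 = 510² → right
1 of the 6 is right.

1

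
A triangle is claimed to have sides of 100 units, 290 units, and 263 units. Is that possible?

Yes

The longest side is 290, and the other two sum to 363.
Since 363 > 290, the triangle inequality holds.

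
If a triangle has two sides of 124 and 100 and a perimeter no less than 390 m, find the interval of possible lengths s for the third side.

166 ≤ s < 224

Triangle inequality alone gives 24 < s < 224.
The perimeter condition gives s ≥ 390 − 124 − 100 = 166.
Intersecting the two: 166 ≤ s < 224.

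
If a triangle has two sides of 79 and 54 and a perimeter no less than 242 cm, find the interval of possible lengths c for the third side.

Triangle inequality alone gives 25 < c < 133.
The perimeter condition gives c ≥ 242 − 79 − 54 = 109.
Intersecting the two: 109 ≤ c < 133.

109 ≤ c < 133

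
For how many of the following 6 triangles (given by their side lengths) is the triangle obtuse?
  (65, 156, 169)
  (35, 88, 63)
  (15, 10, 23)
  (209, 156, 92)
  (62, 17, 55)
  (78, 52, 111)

(65,156,169): 65²+156² = 28561 = 169² → right
(35,88,63): 35²+63² = 5194 < 7744 = 88² → obtuse
(15,10,23): 10²+15² = 325 < 529 = 23² → obtuse
(209,156,92): 92²+156² = 32800 < 43681 = 209² → obtuse
(62,17,55): 17²+55² = 3314 < 3844 = 62² → obtuse
(78,52,111): 52²+78² = 8788 < 12321 = 111² → obtuse
5 of the 6 are obtuse.

5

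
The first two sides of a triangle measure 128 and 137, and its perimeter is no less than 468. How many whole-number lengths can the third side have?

Triangle inequality: 9 < x < 265. Perimeter ≥ 468 gives x ≥ 468 − 128 − 137 = 203.
So 203 ≤ x < 265; integers 203 through 264: 62 values.

62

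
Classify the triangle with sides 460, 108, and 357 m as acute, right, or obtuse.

obtuse

Compare the square of the longest side to the sum of squares of the other two: 108² + 357² = 139113 < 211600 = 460².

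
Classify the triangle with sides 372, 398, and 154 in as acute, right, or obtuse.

Compare the square of the longest side to the sum of squares of the other two: 154² + 372² = 162100 > 158404 = 398².

acute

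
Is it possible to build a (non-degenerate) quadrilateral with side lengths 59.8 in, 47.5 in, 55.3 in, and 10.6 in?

A quadrilateral exists iff every side is shorter than the sum of the others — equivalently, the longest side is less than the sum of the rest.
Longest side 59.8 < 113.4 (sum of the remaining 3), so yes.

Yes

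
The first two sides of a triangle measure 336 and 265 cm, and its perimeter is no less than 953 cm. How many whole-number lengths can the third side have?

249

Triangle inequality: 71 < x < 601. Perimeter ≥ 953 gives x ≥ 953 − 336 − 265 = 352.
So 352 ≤ x < 601; integers 352 through 600: 249 values.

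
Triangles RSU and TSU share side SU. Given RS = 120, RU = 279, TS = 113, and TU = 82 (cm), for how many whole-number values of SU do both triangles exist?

35

From triangle RSU: 159 < SU < 399.
From triangle TSU: 31 < SU < 195.
Intersection: 159 < SU < 195, so integers 160 through 194: 35 values.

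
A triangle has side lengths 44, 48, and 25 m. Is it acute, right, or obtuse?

acute

Compare the square of the longest side to the sum of squares of the other two: 25² + 44² = 2561 > 2304 = 48².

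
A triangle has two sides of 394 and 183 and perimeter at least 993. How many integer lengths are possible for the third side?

Triangle inequality: 211 < x < 577. Perimeter ≥ 993 gives x ≥ 993 − 394 − 183 = 416.
So 416 ≤ x < 577; integers 416 through 576: 161 values.

161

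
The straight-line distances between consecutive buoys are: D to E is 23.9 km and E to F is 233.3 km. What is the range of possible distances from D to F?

By the triangle inequality, |23.9 − 233.3| ≤ DF ≤ 23.9 + 233.3.

209.4 ≤ DF ≤ 257.2 km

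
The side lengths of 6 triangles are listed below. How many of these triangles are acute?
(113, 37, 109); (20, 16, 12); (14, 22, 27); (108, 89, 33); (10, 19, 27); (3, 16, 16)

2

(113,37,109): 37²+109² = 13250 > 12769 = 113² → acute
(20,16,12): 12²+16² = 400 = 20² → right
(14,22,27): 14²+22² = 680 < 729 = 27² → obtuse
(108,89,33): 33²+89² = 9010 < 11664 = 108² → obtuse
(10,19,27): 10²+19² = 461 < 729 = 27² → obtuse
(3,16,16): 3²+16² = 265 > 256 = 16² → acute
2 of the 6 are acute.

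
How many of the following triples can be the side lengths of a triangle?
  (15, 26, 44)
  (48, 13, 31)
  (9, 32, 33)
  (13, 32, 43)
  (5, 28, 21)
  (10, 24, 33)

(15,26,44): 15+26 ≤ 44 → not valid
(13,31,48): 13+31 ≤ 48 → not valid
(9,32,33): 9+32 > 33 → valid
(13,32,43): 13+32 > 43 → valid
(5,21,28): 5+21 ≤ 28 → not valid
(10,24,33): 10+24 > 33 → valid
3 of the 6 triples form a triangle.

3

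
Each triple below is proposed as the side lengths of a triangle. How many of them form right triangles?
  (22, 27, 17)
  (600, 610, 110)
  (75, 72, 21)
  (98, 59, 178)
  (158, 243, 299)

2

(22,27,17): 17²+22² = 773 > 729 = 27² → acute
(600,610,110): 110²+600² = 372100 = 610² → right
(75,72,21): 21²+72² = 5625 = 75² → right
(98,59,178): 59+98 ≤ 178, not a triangle
(158,243,299): 158²+243² = 84013 < 89401 = 299² → obtuse
2 of the 5 are right.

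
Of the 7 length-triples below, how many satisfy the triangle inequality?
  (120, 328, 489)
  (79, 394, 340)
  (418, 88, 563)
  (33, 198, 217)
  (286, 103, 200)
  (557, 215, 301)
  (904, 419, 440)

(120,328,489): 120+328 ≤ 489 → not valid
(79,340,394): 79+340 > 394 → valid
(88,418,563): 88+418 ≤ 563 → not valid
(33,198,217): 33+198 > 217 → valid
(103,200,286): 103+200 > 286 → valid
(215,301,557): 215+301 ≤ 557 → not valid
(419,440,904): 419+440 ≤ 904 → not valid
3 of the 7 triples form a triangle.

3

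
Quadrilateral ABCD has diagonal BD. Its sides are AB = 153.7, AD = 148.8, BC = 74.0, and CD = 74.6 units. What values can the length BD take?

4.9 < BD < 148.6

From triangle ABD: |153.7 − 148.8| < BD < 153.7 + 148.8, i.e. 4.9 < BD < 302.5.
From triangle CBD: 0.6 < BD < 148.6.
Both must hold, so BD lies in the intersection.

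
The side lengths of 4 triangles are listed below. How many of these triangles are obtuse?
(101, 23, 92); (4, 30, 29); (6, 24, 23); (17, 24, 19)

3

(101,23,92): 23²+92² = 8993 < 10201 = 101² → obtuse
(4,30,29): 4²+29² = 857 < 900 = 30² → obtuse
(6,24,23): 6²+23² = 565 < 576 = 24² → obtuse
(17,24,19): 17²+19² = 650 > 576 = 24² → acute
3 of the 4 are obtuse.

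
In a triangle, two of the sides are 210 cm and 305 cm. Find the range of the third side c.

By the triangle inequality, c must be less than 210 + 305 = 515 and greater than |210 − 305| = 95.

95 < c < 515 (cm)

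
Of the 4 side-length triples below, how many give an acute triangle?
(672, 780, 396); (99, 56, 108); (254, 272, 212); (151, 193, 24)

2

(672,780,396): 396²+672² = 608400 = 780² → right
(99,56,108): 56²+99² = 12937 > 11664 = 108² → acute
(254,272,212): 212²+254² = 109460 > 73984 = 272² → acute
(151,193,24): 24+151 ≤ 193, not a triangle
2 of the 4 are acute.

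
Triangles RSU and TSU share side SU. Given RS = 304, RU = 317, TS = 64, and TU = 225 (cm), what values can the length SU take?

161 < SU < 289

From triangle RSU: |304 − 317| < SU < 304 + 317, i.e. 13 < SU < 621.
From triangle TSU: 161 < SU < 289.
Both must hold, so SU lies in the intersection.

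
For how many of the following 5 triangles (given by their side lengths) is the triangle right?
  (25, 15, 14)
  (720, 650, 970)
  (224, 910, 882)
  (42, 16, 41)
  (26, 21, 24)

2

(25,15,14): 14²+15² = 421 < 625 = 25² → obtuse
(720,650,970): 650²+720² = 940900 = 970² → right
(224,910,882): 224²+882² = 828100 = 910² → right
(42,16,41): 16²+41² = 1937 > 1764 = 42² → acute
(26,21,24): 21²+24² = 1017 > 676 = 26² → acute
2 of the 5 are right.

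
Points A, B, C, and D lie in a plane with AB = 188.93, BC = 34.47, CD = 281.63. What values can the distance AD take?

58.23 ≤ AD ≤ 505.03

The maximum is all hops collinear in one direction: 188.93 + 34.47 + 281.63 = 505.03.
The longest hop is 281.63; the others sum to 223.40. Folding the others back against it leaves at least 281.63 − 223.40 = 58.23.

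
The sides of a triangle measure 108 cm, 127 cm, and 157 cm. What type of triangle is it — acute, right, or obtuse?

acute

Compare the square of the longest side to the sum of squares of the other two: 108² + 127² = 27793 > 24649 = 157².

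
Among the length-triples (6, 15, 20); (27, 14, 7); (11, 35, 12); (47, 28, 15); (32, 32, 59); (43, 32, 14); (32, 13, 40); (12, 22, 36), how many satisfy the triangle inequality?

(6,15,20): 6+15 > 20 → valid
(7,14,27): 7+14 ≤ 27 → not valid
(11,12,35): 11+12 ≤ 35 → not valid
(15,28,47): 15+28 ≤ 47 → not valid
(32,32,59): 32+32 > 59 → valid
(14,32,43): 14+32 > 43 → valid
(13,32,40): 13+32 > 40 → valid
(12,22,36): 12+22 ≤ 36 → not valid
4 of the 8 triples form a triangle.

4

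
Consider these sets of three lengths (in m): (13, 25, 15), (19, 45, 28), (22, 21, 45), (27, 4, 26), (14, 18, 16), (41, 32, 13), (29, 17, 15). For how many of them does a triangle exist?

(13,15,25): 13+15 > 25 → valid
(19,28,45): 19+28 > 45 → valid
(21,22,45): 21+22 ≤ 45 → not valid
(4,26,27): 4+26 > 27 → valid
(14,16,18): 14+16 > 18 → valid
(13,32,41): 13+32 > 41 → valid
(15,17,29): 15+17 > 29 → valid
6 of the 7 triples form a triangle.

6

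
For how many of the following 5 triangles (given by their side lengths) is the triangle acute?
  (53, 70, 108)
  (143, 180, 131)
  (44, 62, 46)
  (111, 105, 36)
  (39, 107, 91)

2

(53,70,108): 53²+70² = 7709 < 11664 = 108² → obtuse
(143,180,131): 131²+143² = 37610 > 32400 = 180² → acute
(44,62,46): 44²+46² = 4052 > 3844 = 62² → acute
(111,105,36): 36²+105² = 12321 = 111² → right
(39,107,91): 39²+91² = 9802 < 11449 = 107² → obtuse
2 of the 5 are acute.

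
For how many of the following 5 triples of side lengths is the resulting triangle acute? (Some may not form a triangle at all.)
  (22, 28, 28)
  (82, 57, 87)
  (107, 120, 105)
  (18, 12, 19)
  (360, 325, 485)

(22,28,28): 22²+28² = 1268 > 784 = 28² → acute
(82,57,87): 57²+82² = 9973 > 7569 = 87² → acute
(107,120,105): 105²+107² = 22474 > 14400 = 120² → acute
(18,12,19): 12²+18² = 468 > 361 = 19² → acute
(360,325,485): 325²+360² = 235225 = 485² → right
4 of the 5 are acute.

4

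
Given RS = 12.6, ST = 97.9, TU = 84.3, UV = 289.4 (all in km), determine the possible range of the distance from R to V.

94.6 ≤ RV ≤ 484.2 km

The maximum is all hops collinear in one direction: 12.6 + 97.9 + 84.3 + 289.4 = 484.2.
The longest hop is 289.4; the others sum to 194.8. Folding the others back against it leaves at least 289.4 − 194.8 = 94.6.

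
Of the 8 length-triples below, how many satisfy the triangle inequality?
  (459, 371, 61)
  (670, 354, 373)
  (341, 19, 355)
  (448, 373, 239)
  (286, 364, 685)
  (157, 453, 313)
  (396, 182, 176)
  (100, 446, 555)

4

(61,371,459): 61+371 ≤ 459 → not valid
(354,373,670): 354+373 > 670 → valid
(19,341,355): 19+341 > 355 → valid
(239,373,448): 239+373 > 448 → valid
(286,364,685): 286+364 ≤ 685 → not valid
(157,313,453): 157+313 > 453 → valid
(176,182,396): 176+182 ≤ 396 → not valid
(100,446,555): 100+446 ≤ 555 → not valid
4 of the 8 triples form a triangle.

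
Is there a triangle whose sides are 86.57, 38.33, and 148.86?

The longest side is 148.86, but the other two sum to only 124.90.
124.90 < 148.86, so the triangle inequality fails.

No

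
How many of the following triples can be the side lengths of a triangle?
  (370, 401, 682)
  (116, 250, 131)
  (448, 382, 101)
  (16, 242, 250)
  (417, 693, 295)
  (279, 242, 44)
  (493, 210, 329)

(370,401,682): 370+401 > 682 → valid
(116,131,250): 116+131 ≤ 250 → not valid
(101,382,448): 101+382 > 448 → valid
(16,242,250): 16+242 > 250 → valid
(295,417,693): 295+417 > 693 → valid
(44,242,279): 44+242 > 279 → valid
(210,329,493): 210+329 > 493 → valid
6 of the 7 triples form a triangle.

6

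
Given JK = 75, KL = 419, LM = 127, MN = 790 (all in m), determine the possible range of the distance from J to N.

169 ≤ JN ≤ 1411 m

The maximum is all hops collinear in one direction: 75 + 419 + 127 + 790 = 1411.
The longest hop is 790; the others sum to 621. Folding the others back against it leaves at least 790 − 621 = 169.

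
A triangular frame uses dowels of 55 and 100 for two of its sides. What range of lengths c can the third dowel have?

By the triangle inequality, c must be less than 55 + 100 = 155 and greater than |55 − 100| = 45.

45 < c < 155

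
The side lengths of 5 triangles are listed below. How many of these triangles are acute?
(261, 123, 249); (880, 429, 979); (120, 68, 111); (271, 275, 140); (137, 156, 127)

(261,123,249): 123²+249² = 77130 > 68121 = 261² → acute
(880,429,979): 429²+880² = 958441 = 979² → right
(120,68,111): 68²+111² = 16945 > 14400 = 120² → acute
(271,275,140): 140²+271² = 93041 > 75625 = 275² → acute
(137,156,127): 127²+137² = 34898 > 24336 = 156² → acute
4 of the 5 are acute.

4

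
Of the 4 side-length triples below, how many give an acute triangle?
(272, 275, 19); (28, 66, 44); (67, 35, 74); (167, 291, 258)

(272,275,19): 19²+272² = 74345 < 75625 = 275² → obtuse
(28,66,44): 28²+44² = 2720 < 4356 = 66² → obtuse
(67,35,74): 35²+67² = 5714 > 5476 = 74² → acute
(167,291,258): 167²+258² = 94453 > 84681 = 291² → acute
2 of the 4 are acute.

2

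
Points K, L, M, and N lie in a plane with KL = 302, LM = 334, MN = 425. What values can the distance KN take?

The maximum is all hops collinear in one direction: 302 + 334 + 425 = 1061.
The longest hop is 425; the others sum to 636. Since 425 ≤ 636, the path can fold back on itself completely, so the minimum distance is 0.

0 ≤ KN ≤ 1061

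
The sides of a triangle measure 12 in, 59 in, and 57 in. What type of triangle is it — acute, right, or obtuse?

obtuse

Compare the square of the longest side to the sum of squares of the other two: 12² + 57² = 3393 < 3481 = 59².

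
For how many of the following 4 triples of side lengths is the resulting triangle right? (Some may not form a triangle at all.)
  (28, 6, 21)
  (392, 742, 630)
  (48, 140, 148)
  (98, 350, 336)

3

(28,6,21): 6+21 ≤ 28, not a triangle
(392,742,630): 392²+630² = 550564 = 742² → right
(48,140,148): 48²+140² = 21904 = 148² → right
(98,350,336): 98²+336² = 122500 = 350² → right
3 of the 4 are right.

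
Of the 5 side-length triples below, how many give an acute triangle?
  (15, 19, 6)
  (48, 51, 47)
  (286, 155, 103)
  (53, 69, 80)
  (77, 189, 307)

(15,19,6): 6²+15² = 261 < 361 = 19² → obtuse
(48,51,47): 47²+48² = 4513 > 2601 = 51² → acute
(286,155,103): 103+155 ≤ 286, not a triangle
(53,69,80): 53²+69² = 7570 > 6400 = 80² → acute
(77,189,307): 77+189 ≤ 307, not a triangle
2 of the 5 are acute.

2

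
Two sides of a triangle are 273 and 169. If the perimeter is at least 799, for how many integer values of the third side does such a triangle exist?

Triangle inequality: 104 < x < 442. Perimeter ≥ 799 gives x ≥ 799 − 273 − 169 = 357.
So 357 ≤ x < 442; integers 357 through 441: 85 values.

85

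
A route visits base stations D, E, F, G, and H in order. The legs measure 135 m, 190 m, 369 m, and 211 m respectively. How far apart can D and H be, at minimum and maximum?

The maximum is all hops collinear in one direction: 135 + 190 + 369 + 211 = 905.
The longest hop is 369; the others sum to 536. Since 369 ≤ 536, the path can fold back on itself completely, so the minimum distance is 0.

0 ≤ DH ≤ 905 m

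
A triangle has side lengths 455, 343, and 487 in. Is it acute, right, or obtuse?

Compare the square of the longest side to the sum of squares of the other two: 343² + 455² = 324674 > 237169 = 487².

acute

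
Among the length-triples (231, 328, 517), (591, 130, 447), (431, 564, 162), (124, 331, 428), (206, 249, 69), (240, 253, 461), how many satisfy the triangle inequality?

(231,328,517): 231+328 > 517 → valid
(130,447,591): 130+447 ≤ 591 → not valid
(162,431,564): 162+431 > 564 → valid
(124,331,428): 124+331 > 428 → valid
(69,206,249): 69+206 > 249 → valid
(240,253,461): 240+253 > 461 → valid
5 of the 6 triples form a triangle.

5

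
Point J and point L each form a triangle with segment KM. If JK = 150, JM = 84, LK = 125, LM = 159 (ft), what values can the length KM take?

From triangle JKM: |150 − 84| < KM < 150 + 84, i.e. 66 < KM < 234.
From triangle LKM: 34 < KM < 284.
Both must hold, so KM lies in the intersection.

66 < KM < 234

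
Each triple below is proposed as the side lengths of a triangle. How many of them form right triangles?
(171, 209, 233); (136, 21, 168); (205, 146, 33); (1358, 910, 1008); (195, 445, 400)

(171,209,233): 171²+209² = 72922 > 54289 = 233² → acute
(136,21,168): 21+136 ≤ 168, not a triangle
(205,146,33): 33+146 ≤ 205, not a triangle
(1358,910,1008): 910²+1008² = 1844164 = 1358² → right
(195,445,400): 195²+400² = 198025 = 445² → right
2 of the 5 are right.

2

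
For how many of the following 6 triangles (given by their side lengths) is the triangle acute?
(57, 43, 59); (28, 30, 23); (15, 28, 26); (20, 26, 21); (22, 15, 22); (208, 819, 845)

(57,43,59): 43²+57² = 5098 > 3481 = 59² → acute
(28,30,23): 23²+28² = 1313 > 900 = 30² → acute
(15,28,26): 15²+26² = 901 > 784 = 28² → acute
(20,26,21): 20²+21² = 841 > 676 = 26² → acute
(22,15,22): 15²+22² = 709 > 484 = 22² → acute
(208,819,845): 208²+819² = 714025 = 845² → right
5 of the 6 are acute.

5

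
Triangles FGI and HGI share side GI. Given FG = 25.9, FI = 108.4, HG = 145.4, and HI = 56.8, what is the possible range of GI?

From triangle FGI: |25.9 − 108.4| < GI < 25.9 + 108.4, i.e. 82.5 < GI < 134.3.
From triangle HGI: 88.6 < GI < 202.2.
Both must hold, so GI lies in the intersection.

88.6 < GI < 134.3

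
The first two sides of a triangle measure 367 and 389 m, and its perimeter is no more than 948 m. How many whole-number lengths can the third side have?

170

Triangle inequality: 22 < x < 756. Perimeter ≤ 948 gives x ≤ 948 − 367 − 389 = 192.
So 22 < x ≤ 192; integers 23 through 192: 170 values.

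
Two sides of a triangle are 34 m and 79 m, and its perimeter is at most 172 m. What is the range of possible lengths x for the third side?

45 < x ≤ 59

Triangle inequality alone gives 45 < x < 113.
The perimeter condition gives x ≤ 172 − 34 − 79 = 59.
Intersecting the two: 45 < x ≤ 59.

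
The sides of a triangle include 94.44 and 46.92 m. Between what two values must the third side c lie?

47.52 < c < 141.36 (m)

By the triangle inequality, c must be less than 94.44 + 46.92 = 141.36 and greater than |94.44 − 46.92| = 47.52.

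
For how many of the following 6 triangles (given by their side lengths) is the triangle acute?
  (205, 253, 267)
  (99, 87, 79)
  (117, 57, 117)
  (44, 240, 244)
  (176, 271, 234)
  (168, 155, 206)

(205,253,267): 205²+253² = 106034 > 71289 = 267² → acute
(99,87,79): 79²+87² = 13810 > 9801 = 99² → acute
(117,57,117): 57²+117² = 16938 > 13689 = 117² → acute
(44,240,244): 44²+240² = 59536 = 244² → right
(176,271,234): 176²+234² = 85732 > 73441 = 271² → acute
(168,155,206): 155²+168² = 52249 > 42436 = 206² → acute
5 of the 6 are acute.

5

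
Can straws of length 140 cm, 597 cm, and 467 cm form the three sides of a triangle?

The longest side is 597, and the other two sum to 607.
Since 607 > 597, the triangle inequality holds.

Yes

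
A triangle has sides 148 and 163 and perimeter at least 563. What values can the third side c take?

252 ≤ c < 311

Triangle inequality alone gives 15 < c < 311.
The perimeter condition gives c ≥ 563 − 148 − 163 = 252.
Intersecting the two: 252 ≤ c < 311.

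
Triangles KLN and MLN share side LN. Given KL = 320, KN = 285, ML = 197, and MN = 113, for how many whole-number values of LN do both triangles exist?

From triangle KLN: 35 < LN < 605.
From triangle MLN: 84 < LN < 310.
Intersection: 84 < LN < 310, so integers 85 through 309: 225 values.

225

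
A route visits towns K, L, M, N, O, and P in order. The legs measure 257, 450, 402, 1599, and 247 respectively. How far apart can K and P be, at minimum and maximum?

243 ≤ KP ≤ 2955

The maximum is all hops collinear in one direction: 257 + 450 + 402 + 1599 + 247 = 2955.
The longest hop is 1599; the others sum to 1356. Folding the others back against it leaves at least 1599 − 1356 = 243.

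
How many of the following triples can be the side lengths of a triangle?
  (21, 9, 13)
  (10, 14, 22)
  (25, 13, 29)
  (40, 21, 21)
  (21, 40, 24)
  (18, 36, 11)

(9,13,21): 9+13 > 21 → valid
(10,14,22): 10+14 > 22 → valid
(13,25,29): 13+25 > 29 → valid
(21,21,40): 21+21 > 40 → valid
(21,24,40): 21+24 > 40 → valid
(11,18,36): 11+18 ≤ 36 → not valid
5 of the 6 triples form a triangle.

5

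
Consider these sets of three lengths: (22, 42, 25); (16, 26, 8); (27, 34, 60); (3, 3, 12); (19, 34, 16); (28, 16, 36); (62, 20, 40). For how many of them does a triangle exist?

4

(22,25,42): 22+25 > 42 → valid
(8,16,26): 8+16 ≤ 26 → not valid
(27,34,60): 27+34 > 60 → valid
(3,3,12): 3+3 ≤ 12 → not valid
(16,19,34): 16+19 > 34 → valid
(16,28,36): 16+28 > 36 → valid
(20,40,62): 20+40 ≤ 62 → not valid
4 of the 7 triples form a triangle.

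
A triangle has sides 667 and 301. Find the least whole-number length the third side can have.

The third side must be strictly greater than |667 − 301| = 366.
The smallest integer above 366 is 367.

367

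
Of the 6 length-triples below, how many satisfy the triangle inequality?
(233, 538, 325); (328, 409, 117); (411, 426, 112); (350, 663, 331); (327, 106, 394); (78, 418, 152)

(233,325,538): 233+325 > 538 → valid
(117,328,409): 117+328 > 409 → valid
(112,411,426): 112+411 > 426 → valid
(331,350,663): 331+350 > 663 → valid
(106,327,394): 106+327 > 394 → valid
(78,152,418): 78+152 ≤ 418 → not valid
5 of the 6 triples form a triangle.

5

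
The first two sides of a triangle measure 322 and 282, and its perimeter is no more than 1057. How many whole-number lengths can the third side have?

Triangle inequality: 40 < x < 604. Perimeter ≤ 1057 gives x ≤ 1057 − 322 − 282 = 453.
So 40 < x ≤ 453; integers 41 through 453: 413 values.

413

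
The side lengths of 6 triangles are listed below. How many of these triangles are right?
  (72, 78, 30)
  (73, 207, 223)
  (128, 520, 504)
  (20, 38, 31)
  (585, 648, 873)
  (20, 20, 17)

(72,78,30): 30²+72² = 6084 = 78² → right
(73,207,223): 73²+207² = 48178 < 49729 = 223² → obtuse
(128,520,504): 128²+504² = 270400 = 520² → right
(20,38,31): 20²+31² = 1361 < 1444 = 38² → obtuse
(585,648,873): 585²+648² = 762129 = 873² → right
(20,20,17): 17²+20² = 689 > 400 = 20² → acute
3 of the 6 are right.

3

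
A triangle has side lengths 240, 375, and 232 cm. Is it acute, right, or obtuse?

Compare the square of the longest side to the sum of squares of the other two: 232² + 240² = 111424 < 140625 = 375².

obtuse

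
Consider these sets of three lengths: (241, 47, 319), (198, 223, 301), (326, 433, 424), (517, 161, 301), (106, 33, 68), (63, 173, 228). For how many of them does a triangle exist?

3

(47,241,319): 47+241 ≤ 319 → not valid
(198,223,301): 198+223 > 301 → valid
(326,424,433): 326+424 > 433 → valid
(161,301,517): 161+301 ≤ 517 → not valid
(33,68,106): 33+68 ≤ 106 → not valid
(63,173,228): 63+173 > 228 → valid
3 of the 6 triples form a triangle.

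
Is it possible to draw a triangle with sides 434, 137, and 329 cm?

The longest side is 434, and the other two sum to 466.
Since 466 > 434, the triangle inequality holds.

Yes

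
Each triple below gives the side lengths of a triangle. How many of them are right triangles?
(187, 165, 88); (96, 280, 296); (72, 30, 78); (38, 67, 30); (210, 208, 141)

3

(187,165,88): 88²+165² = 34969 = 187² → right
(96,280,296): 96²+280² = 87616 = 296² → right
(72,30,78): 30²+72² = 6084 = 78² → right
(38,67,30): 30²+38² = 2344 < 4489 = 67² → obtuse
(210,208,141): 141²+208² = 63145 > 44100 = 210² → acute
3 of the 5 are right.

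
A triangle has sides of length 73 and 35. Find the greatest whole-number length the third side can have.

107

The third side must be strictly less than 73 + 35 = 108.
The largest integer below 108 is 107.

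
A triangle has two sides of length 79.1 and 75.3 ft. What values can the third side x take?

By the triangle inequality, x must be less than 79.1 + 75.3 = 154.4 and greater than |79.1 − 75.3| = 3.8.

3.8 < x < 154.4 (ft)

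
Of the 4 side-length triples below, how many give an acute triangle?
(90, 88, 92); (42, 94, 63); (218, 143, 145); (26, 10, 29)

(90,88,92): 88²+90² = 15844 > 8464 = 92² → acute
(42,94,63): 42²+63² = 5733 < 8836 = 94² → obtuse
(218,143,145): 143²+145² = 41474 < 47524 = 218² → obtuse
(26,10,29): 10²+26² = 776 < 841 = 29² → obtuse
1 of the 4 is acute.

1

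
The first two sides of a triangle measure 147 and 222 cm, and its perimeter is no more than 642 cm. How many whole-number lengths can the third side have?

198

Triangle inequality: 75 < x < 369. Perimeter ≤ 642 gives x ≤ 642 − 147 − 222 = 273.
So 75 < x ≤ 273; integers 76 through 273: 198 values.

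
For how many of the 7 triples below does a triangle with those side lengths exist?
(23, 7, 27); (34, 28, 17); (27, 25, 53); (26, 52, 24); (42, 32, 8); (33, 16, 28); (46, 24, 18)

(7,23,27): 7+23 > 27 → valid
(17,28,34): 17+28 > 34 → valid
(25,27,53): 25+27 ≤ 53 → not valid
(24,26,52): 24+26 ≤ 52 → not valid
(8,32,42): 8+32 ≤ 42 → not valid
(16,28,33): 16+28 > 33 → valid
(18,24,46): 18+24 ≤ 46 → not valid
3 of the 7 triples form a triangle.

3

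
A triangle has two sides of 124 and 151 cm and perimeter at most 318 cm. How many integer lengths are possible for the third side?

16

Triangle inequality: 27 < x < 275. Perimeter ≤ 318 gives x ≤ 318 − 124 − 151 = 43.
So 27 < x ≤ 43; integers 28 through 43: 16 values.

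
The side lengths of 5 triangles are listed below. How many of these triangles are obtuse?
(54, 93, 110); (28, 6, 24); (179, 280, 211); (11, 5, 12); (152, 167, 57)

4

(54,93,110): 54²+93² = 11565 < 12100 = 110² → obtuse
(28,6,24): 6²+24² = 612 < 784 = 28² → obtuse
(179,280,211): 179²+211² = 76562 < 78400 = 280² → obtuse
(11,5,12): 5²+11² = 146 > 144 = 12² → acute
(152,167,57): 57²+152² = 26353 < 27889 = 167² → obtuse
4 of the 5 are obtuse.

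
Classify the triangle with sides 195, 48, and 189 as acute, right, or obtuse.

Compare the square of the longest side to the sum of squares of the other two: 48² + 189² = 38025 = 195².

right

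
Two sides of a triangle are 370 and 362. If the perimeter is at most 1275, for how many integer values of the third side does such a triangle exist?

Triangle inequality: 8 < x < 732. Perimeter ≤ 1275 gives x ≤ 1275 − 370 − 362 = 543.
So 8 < x ≤ 543; integers 9 through 543: 535 values.

535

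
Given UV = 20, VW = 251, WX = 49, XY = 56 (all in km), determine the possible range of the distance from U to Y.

The maximum is all hops collinear in one direction: 20 + 251 + 49 + 56 = 376.
The longest hop is 251; the others sum to 125. Folding the others back against it leaves at least 251 − 125 = 126.

126 ≤ UY ≤ 376 km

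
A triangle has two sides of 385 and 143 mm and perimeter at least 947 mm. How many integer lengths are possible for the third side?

109

Triangle inequality: 242 < x < 528. Perimeter ≥ 947 gives x ≥ 947 − 385 − 143 = 419.
So 419 ≤ x < 528; integers 419 through 527: 109 values.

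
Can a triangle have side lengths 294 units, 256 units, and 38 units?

The two shorter sides sum to 294, exactly equal to the longest side 294.
That gives only a degenerate (flat) triangle — the inequality must be strict.

No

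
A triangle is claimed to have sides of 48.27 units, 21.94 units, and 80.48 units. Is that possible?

The longest side is 80.48, but the other two sum to only 70.21.
70.21 < 80.48, so the triangle inequality fails.

No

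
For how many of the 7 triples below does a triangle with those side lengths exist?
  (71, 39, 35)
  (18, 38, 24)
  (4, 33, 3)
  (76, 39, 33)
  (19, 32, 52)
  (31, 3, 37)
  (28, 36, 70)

(35,39,71): 35+39 > 71 → valid
(18,24,38): 18+24 > 38 → valid
(3,4,33): 3+4 ≤ 33 → not valid
(33,39,76): 33+39 ≤ 76 → not valid
(19,32,52): 19+32 ≤ 52 → not valid
(3,31,37): 3+31 ≤ 37 → not valid
(28,36,70): 28+36 ≤ 70 → not valid
2 of the 7 triples form a triangle.

2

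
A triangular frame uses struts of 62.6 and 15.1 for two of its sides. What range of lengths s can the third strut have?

By the triangle inequality, s must be less than 62.6 + 15.1 = 77.7 and greater than |62.6 − 15.1| = 47.5.

47.5 < s < 77.7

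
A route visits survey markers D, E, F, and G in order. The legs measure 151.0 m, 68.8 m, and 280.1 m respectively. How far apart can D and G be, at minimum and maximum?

The maximum is all hops collinear in one direction: 151.0 + 68.8 + 280.1 = 499.9.
The longest hop is 280.1; the others sum to 219.8. Folding the others back against it leaves at least 280.1 − 219.8 = 60.3.

60.3 ≤ DG ≤ 499.9 m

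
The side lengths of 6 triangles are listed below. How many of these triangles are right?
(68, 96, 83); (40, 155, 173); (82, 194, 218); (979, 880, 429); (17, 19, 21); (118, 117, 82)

1

(68,96,83): 68²+83² = 11513 > 9216 = 96² → acute
(40,155,173): 40²+155² = 25625 < 29929 = 173² → obtuse
(82,194,218): 82²+194² = 44360 < 47524 = 218² → obtuse
(979,880,429): 429²+880² = 958441 = 979² → right
(17,19,21): 17²+19² = 650 > 441 = 21² → acute
(118,117,82): 82²+117² = 20413 > 13924 = 118² → acute
1 of the 6 is right.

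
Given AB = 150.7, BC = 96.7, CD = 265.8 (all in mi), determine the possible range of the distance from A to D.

The maximum is all hops collinear in one direction: 150.7 + 96.7 + 265.8 = 513.2.
The longest hop is 265.8; the others sum to 247.4. Folding the others back against it leaves at least 265.8 − 247.4 = 18.4.

18.4 ≤ AD ≤ 513.2 mi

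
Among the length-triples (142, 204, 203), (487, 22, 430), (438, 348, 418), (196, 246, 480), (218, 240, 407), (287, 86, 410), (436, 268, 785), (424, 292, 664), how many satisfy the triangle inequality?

4

(142,203,204): 142+203 > 204 → valid
(22,430,487): 22+430 ≤ 487 → not valid
(348,418,438): 348+418 > 438 → valid
(196,246,480): 196+246 ≤ 480 → not valid
(218,240,407): 218+240 > 407 → valid
(86,287,410): 86+287 ≤ 410 → not valid
(268,436,785): 268+436 ≤ 785 → not valid
(292,424,664): 292+424 > 664 → valid
4 of the 8 triples form a triangle.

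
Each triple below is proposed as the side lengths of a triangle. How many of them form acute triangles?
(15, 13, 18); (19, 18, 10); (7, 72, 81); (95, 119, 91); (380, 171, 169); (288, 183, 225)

(15,13,18): 13²+15² = 394 > 324 = 18² → acute
(19,18,10): 10²+18² = 424 > 361 = 19² → acute
(7,72,81): 7+72 ≤ 81, not a triangle
(95,119,91): 91²+95² = 17306 > 14161 = 119² → acute
(380,171,169): 169+171 ≤ 380, not a triangle
(288,183,225): 183²+225² = 84114 > 82944 = 288² → acute
4 of the 6 are acute.

4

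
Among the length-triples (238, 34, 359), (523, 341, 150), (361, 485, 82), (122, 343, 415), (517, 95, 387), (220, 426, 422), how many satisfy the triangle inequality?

2

(34,238,359): 34+238 ≤ 359 → not valid
(150,341,523): 150+341 ≤ 523 → not valid
(82,361,485): 82+361 ≤ 485 → not valid
(122,343,415): 122+343 > 415 → valid
(95,387,517): 95+387 ≤ 517 → not valid
(220,422,426): 220+422 > 426 → valid
2 of the 6 triples form a triangle.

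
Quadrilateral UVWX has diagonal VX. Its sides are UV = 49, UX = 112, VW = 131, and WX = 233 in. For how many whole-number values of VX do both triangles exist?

From triangle UVX: 63 < VX < 161.
From triangle WVX: 102 < VX < 364.
Intersection: 102 < VX < 161, so integers 103 through 160: 58 values.

58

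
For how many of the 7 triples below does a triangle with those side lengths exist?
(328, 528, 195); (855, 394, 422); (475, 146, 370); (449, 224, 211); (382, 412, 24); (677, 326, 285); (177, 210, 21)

1

(195,328,528): 195+328 ≤ 528 → not valid
(394,422,855): 394+422 ≤ 855 → not valid
(146,370,475): 146+370 > 475 → valid
(211,224,449): 211+224 ≤ 449 → not valid
(24,382,412): 24+382 ≤ 412 → not valid
(285,326,677): 285+326 ≤ 677 → not valid
(21,177,210): 21+177 ≤ 210 → not valid
1 of the 7 triples forms a triangle.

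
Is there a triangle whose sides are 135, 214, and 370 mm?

The longest side is 370, but the other two sum to only 349.
349 < 370, so the triangle inequality fails.

No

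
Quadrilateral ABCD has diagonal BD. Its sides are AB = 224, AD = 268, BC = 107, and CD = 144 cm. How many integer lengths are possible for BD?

206

From triangle ABD: 44 < BD < 492.
From triangle CBD: 37 < BD < 251.
Intersection: 44 < BD < 251, so integers 45 through 250: 206 values.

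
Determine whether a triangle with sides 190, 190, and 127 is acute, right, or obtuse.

acute

Compare the square of the longest side to the sum of squares of the other two: 127² + 190² = 52229 > 36100 = 190².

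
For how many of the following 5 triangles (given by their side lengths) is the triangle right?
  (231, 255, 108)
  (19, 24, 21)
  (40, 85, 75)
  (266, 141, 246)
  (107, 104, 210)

2

(231,255,108): 108²+231² = 65025 = 255² → right
(19,24,21): 19²+21² = 802 > 576 = 24² → acute
(40,85,75): 40²+75² = 7225 = 85² → right
(266,141,246): 141²+246² = 80397 > 70756 = 266² → acute
(107,104,210): 104²+107² = 22265 < 44100 = 210² → obtuse
2 of the 5 are right.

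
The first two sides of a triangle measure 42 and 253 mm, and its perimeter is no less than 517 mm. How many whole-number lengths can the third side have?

73

Triangle inequality: 211 < x < 295. Perimeter ≥ 517 gives x ≥ 517 − 42 − 253 = 222.
So 222 ≤ x < 295; integers 222 through 294: 73 values.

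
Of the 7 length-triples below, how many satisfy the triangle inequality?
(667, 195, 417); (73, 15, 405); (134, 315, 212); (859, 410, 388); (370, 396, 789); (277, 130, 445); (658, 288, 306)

(195,417,667): 195+417 ≤ 667 → not valid
(15,73,405): 15+73 ≤ 405 → not valid
(134,212,315): 134+212 > 315 → valid
(388,410,859): 388+410 ≤ 859 → not valid
(370,396,789): 370+396 ≤ 789 → not valid
(130,277,445): 130+277 ≤ 445 → not valid
(288,306,658): 288+306 ≤ 658 → not valid
1 of the 7 triples forms a triangle.

1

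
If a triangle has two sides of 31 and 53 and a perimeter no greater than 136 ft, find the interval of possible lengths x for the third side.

Triangle inequality alone gives 22 < x < 84.
The perimeter condition gives x ≤ 136 − 31 − 53 = 52.
Intersecting the two: 22 < x ≤ 52.

22 < x ≤ 52 ft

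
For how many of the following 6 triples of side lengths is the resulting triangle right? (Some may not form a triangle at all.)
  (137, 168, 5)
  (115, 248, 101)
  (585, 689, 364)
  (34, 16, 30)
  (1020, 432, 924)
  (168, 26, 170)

(137,168,5): 5+137 ≤ 168, not a triangle
(115,248,101): 101+115 ≤ 248, not a triangle
(585,689,364): 364²+585² = 474721 = 689² → right
(34,16,30): 16²+30² = 1156 = 34² → right
(1020,432,924): 432²+924² = 1040400 = 1020² → right
(168,26,170): 26²+168² = 28900 = 170² → right
4 of the 6 are right.

4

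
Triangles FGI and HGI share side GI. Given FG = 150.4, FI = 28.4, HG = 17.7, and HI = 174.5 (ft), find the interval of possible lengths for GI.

From triangle FGI: |150.4 − 28.4| < GI < 150.4 + 28.4, i.e. 122.0 < GI < 178.8.
From triangle HGI: 156.8 < GI < 192.2.
Both must hold, so GI lies in the intersection.

156.8 < GI < 178.8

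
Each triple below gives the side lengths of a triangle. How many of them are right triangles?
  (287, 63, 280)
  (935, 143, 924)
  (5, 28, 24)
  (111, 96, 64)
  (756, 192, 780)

3

(287,63,280): 63²+280² = 82369 = 287² → right
(935,143,924): 143²+924² = 874225 = 935² → right
(5,28,24): 5²+24² = 601 < 784 = 28² → obtuse
(111,96,64): 64²+96² = 13312 > 12321 = 111² → acute
(756,192,780): 192²+756² = 608400 = 780² → right
3 of the 5 are right.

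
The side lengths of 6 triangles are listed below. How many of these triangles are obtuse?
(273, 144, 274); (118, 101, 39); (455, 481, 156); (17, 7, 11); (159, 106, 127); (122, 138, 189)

3

(273,144,274): 144²+273² = 95265 > 75076 = 274² → acute
(118,101,39): 39²+101² = 11722 < 13924 = 118² → obtuse
(455,481,156): 156²+455² = 231361 = 481² → right
(17,7,11): 7²+11² = 170 < 289 = 17² → obtuse
(159,106,127): 106²+127² = 27365 > 25281 = 159² → acute
(122,138,189): 122²+138² = 33928 < 35721 = 189² → obtuse
3 of the 6 are obtuse.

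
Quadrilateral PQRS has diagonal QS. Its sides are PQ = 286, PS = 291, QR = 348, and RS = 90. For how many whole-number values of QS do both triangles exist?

179

From triangle PQS: 5 < QS < 577.
From triangle RQS: 258 < QS < 438.
Intersection: 258 < QS < 438, so integers 259 through 437: 179 values.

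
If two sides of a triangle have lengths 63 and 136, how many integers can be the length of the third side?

The third side lies in the open interval (73, 199).
Integers from 74 to 198 inclusive: 198 − 74 + 1 = 125.

125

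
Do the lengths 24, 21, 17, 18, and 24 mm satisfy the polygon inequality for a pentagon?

Yes

A pentagon exists iff every side is shorter than the sum of the others — equivalently, the longest side is less than the sum of the rest.
Longest side 24 < 80 (sum of the remaining 4), so yes.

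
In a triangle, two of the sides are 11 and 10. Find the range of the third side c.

1 < c < 21

By the triangle inequality, c must be less than 11 + 10 = 21 and greater than |11 − 10| = 1.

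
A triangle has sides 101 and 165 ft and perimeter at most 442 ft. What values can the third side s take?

Triangle inequality alone gives 64 < s < 266.
The perimeter condition gives s ≤ 442 − 101 − 165 = 176.
Intersecting the two: 64 < s ≤ 176.

64 < s ≤ 176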